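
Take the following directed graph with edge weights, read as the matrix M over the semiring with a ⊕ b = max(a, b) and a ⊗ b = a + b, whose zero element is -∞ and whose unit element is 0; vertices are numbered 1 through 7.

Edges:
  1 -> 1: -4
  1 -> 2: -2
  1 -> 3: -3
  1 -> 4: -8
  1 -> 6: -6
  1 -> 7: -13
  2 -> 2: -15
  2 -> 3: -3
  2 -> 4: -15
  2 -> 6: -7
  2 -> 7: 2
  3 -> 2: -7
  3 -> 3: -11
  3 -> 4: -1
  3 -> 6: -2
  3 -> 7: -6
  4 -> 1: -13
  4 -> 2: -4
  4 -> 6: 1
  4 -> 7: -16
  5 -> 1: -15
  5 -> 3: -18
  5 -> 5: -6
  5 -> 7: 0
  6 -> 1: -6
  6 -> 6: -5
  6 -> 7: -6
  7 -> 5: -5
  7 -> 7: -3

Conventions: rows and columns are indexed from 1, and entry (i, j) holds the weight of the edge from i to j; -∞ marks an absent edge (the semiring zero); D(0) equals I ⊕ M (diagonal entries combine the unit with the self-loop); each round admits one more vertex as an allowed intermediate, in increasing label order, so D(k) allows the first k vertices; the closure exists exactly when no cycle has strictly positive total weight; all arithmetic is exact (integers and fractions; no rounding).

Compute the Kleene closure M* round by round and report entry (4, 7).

D(0):
  [0, -2, -3, -8, -∞, -6, -13]
  [-∞, 0, -3, -15, -∞, -7, 2]
  [-∞, -7, 0, -1, -∞, -2, -6]
  [-13, -4, -∞, 0, -∞, 1, -16]
  [-15, -∞, -18, -∞, 0, -∞, 0]
  [-6, -∞, -∞, -∞, -∞, 0, -6]
  [-∞, -∞, -∞, -∞, -5, -∞, 0]
D(1):
  [0, -2, -3, -8, -∞, -6, -13]
  [-∞, 0, -3, -15, -∞, -7, 2]
  [-∞, -7, 0, -1, -∞, -2, -6]
  [-13, -4, -16, 0, -∞, 1, -16]
  [-15, -17, -18, -23, 0, -21, 0]
  [-6, -8, -9, -14, -∞, 0, -6]
  [-∞, -∞, -∞, -∞, -5, -∞, 0]
D(2):
  [0, -2, -3, -8, -∞, -6, 0]
  [-∞, 0, -3, -15, -∞, -7, 2]
  [-∞, -7, 0, -1, -∞, -2, -5]
  [-13, -4, -7, 0, -∞, 1, -2]
  [-15, -17, -18, -23, 0, -21, 0]
  [-6, -8, -9, -14, -∞, 0, -6]
  [-∞, -∞, -∞, -∞, -5, -∞, 0]
D(3):
  [0, -2, -3, -4, -∞, -5, 0]
  [-∞, 0, -3, -4, -∞, -5, 2]
  [-∞, -7, 0, -1, -∞, -2, -5]
  [-13, -4, -7, 0, -∞, 1, -2]
  [-15, -17, -18, -19, 0, -20, 0]
  [-6, -8, -9, -10, -∞, 0, -6]
  [-∞, -∞, -∞, -∞, -5, -∞, 0]
D(4):
  [0, -2, -3, -4, -∞, -3, 0]
  [-17, 0, -3, -4, -∞, -3, 2]
  [-14, -5, 0, -1, -∞, 0, -3]
  [-13, -4, -7, 0, -∞, 1, -2]
  [-15, -17, -18, -19, 0, -18, 0]
  [-6, -8, -9, -10, -∞, 0, -6]
  [-∞, -∞, -∞, -∞, -5, -∞, 0]
D(5):
  [0, -2, -3, -4, -∞, -3, 0]
  [-17, 0, -3, -4, -∞, -3, 2]
  [-14, -5, 0, -1, -∞, 0, -3]
  [-13, -4, -7, 0, -∞, 1, -2]
  [-15, -17, -18, -19, 0, -18, 0]
  [-6, -8, -9, -10, -∞, 0, -6]
  [-20, -22, -23, -24, -5, -23, 0]
D(6):
  [0, -2, -3, -4, -∞, -3, 0]
  [-9, 0, -3, -4, -∞, -3, 2]
  [-6, -5, 0, -1, -∞, 0, -3]
  [-5, -4, -7, 0, -∞, 1, -2]
  [-15, -17, -18, -19, 0, -18, 0]
  [-6, -8, -9, -10, -∞, 0, -6]
  [-20, -22, -23, -24, -5, -23, 0]
D(7):
  [0, -2, -3, -4, -5, -3, 0]
  [-9, 0, -3, -4, -3, -3, 2]
  [-6, -5, 0, -1, -8, 0, -3]
  [-5, -4, -7, 0, -7, 1, -2]
  [-15, -17, -18, -19, 0, -18, 0]
  [-6, -8, -9, -10, -11, 0, -6]
  [-20, -22, -23, -24, -5, -23, 0]
Answer: M*[4][7] = -2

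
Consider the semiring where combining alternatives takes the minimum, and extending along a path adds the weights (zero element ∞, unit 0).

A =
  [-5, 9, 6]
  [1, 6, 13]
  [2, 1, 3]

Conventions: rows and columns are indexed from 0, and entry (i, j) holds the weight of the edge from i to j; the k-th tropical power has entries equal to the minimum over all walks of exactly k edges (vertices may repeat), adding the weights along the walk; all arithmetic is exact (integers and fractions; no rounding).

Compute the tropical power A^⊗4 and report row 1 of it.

A^⊗2:
  [-10, 4, 1]
  [-4, 10, 7]
  [-3, 4, 6]
A^⊗3:
  [-15, -1, -4]
  [-9, 5, 2]
  [-8, 6, 3]
A^⊗4:
  [-20, -6, -9]
  [-14, 0, -3]
  [-13, 1, -2]
Answer: row 1 of A^⊗4 = [-14, 0, -3]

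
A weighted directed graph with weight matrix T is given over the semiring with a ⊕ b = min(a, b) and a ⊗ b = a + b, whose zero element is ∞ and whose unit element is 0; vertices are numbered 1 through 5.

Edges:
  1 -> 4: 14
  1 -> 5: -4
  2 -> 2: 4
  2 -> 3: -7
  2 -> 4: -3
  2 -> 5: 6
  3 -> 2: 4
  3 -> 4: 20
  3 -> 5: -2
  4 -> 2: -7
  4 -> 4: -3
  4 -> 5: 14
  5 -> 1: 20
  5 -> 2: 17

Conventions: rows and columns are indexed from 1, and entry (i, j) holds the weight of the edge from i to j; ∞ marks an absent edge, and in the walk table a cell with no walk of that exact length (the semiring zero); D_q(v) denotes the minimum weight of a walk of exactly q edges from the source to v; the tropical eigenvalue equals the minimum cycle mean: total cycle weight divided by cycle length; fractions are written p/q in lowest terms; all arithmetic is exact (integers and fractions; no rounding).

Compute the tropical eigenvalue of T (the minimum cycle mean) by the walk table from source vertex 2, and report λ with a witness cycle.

q=0: [∞, 0, ∞, ∞, ∞]
q=1: [∞, 4, -7, -3, 6]
q=2: [26, -10, -3, -6, -9]
q=3: [11, -13, -17, -13, -5]
q=4: [15, -20, -20, -16, -19]
q=5: [1, -23, -27, -23, -22]
Optimal cycle mean attained by: cycle 2->4->2, total (-3) + (-7), length 2.
Answer: λ = -5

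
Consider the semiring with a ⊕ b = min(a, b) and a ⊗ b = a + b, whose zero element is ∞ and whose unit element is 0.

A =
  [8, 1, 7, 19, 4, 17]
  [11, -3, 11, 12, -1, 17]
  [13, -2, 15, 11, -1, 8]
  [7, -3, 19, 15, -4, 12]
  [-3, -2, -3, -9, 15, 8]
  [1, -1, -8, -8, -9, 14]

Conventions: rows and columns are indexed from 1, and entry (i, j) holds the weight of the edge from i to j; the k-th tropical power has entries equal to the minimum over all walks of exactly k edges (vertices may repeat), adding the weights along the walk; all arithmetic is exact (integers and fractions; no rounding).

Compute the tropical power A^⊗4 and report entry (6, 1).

A^⊗2:
  [1, -2, 1, -5, 0, 12]
  [-4, -6, -4, -10, -4, 7]
  [-4, -5, -4, -10, -3, 7]
  [-7, -6, -7, -13, -4, 4]
  [-2, -12, 0, 0, -13, 3]
  [-12, -11, -12, -18, -12, -1]
A^⊗3:
  [-3, -8, -3, -9, -9, 7]
  [-7, -13, -7, -13, -14, 2]
  [-6, -13, -6, -12, -14, 2]
  [-7, -16, -7, -13, -17, -1]
  [-16, -15, -16, -22, -13, -5]
  [-15, -21, -15, -21, -22, -6]
A^⊗4:
  [-12, -12, -12, -18, -13, -1]
  [-17, -16, -17, -23, -17, -6]
  [-17, -16, -17, -23, -16, -6]
  [-20, -19, -20, -26, -17, -9]
  [-16, -25, -16, -22, -26, -10]
  [-25, -24, -25, -31, -25, -14]
Key observation: the optimum is the walk 6->5->4->5->1, with weight (-9) + (-9) + (-4) + (-3) = -25.
Optimal value attained by: walk 6->5->4->5->1.
Answer: (A^⊗4)[6][1] = -25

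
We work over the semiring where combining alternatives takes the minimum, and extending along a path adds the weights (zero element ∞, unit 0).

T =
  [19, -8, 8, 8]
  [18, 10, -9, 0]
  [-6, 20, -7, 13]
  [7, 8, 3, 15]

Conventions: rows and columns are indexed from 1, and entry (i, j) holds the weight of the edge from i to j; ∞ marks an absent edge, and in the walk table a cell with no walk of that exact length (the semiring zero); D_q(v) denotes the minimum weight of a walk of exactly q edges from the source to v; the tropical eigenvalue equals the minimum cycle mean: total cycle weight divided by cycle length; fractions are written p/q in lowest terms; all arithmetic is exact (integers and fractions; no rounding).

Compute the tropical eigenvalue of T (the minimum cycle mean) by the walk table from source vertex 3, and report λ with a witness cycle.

q=0: [∞, ∞, 0, ∞]
q=1: [-6, 20, -7, 13]
q=2: [-13, -14, -14, 2]
q=3: [-20, -21, -23, -14]
q=4: [-29, -28, -30, -21]
Optimal cycle mean attained by: cycle 1->2->3->1, total (-8) + (-9) + (-6), length 3.
Answer: λ = -23/3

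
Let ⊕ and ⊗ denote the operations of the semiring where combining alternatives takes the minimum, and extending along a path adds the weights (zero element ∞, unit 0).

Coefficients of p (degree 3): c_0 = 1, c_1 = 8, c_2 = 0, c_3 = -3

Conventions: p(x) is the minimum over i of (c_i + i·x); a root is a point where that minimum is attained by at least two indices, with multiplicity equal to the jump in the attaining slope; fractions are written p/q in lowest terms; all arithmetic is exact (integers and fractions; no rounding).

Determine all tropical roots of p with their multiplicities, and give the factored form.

hull edge (i=0, c=1) to (i=3, c=-3): slope -4/3, span 3
Factored form: p(x) = -3 ⊗ (x ⊕ 4/3) ⊗ (x ⊕ 4/3) ⊗ (x ⊕ 4/3)
Answer: roots = 4/3 (mult 3)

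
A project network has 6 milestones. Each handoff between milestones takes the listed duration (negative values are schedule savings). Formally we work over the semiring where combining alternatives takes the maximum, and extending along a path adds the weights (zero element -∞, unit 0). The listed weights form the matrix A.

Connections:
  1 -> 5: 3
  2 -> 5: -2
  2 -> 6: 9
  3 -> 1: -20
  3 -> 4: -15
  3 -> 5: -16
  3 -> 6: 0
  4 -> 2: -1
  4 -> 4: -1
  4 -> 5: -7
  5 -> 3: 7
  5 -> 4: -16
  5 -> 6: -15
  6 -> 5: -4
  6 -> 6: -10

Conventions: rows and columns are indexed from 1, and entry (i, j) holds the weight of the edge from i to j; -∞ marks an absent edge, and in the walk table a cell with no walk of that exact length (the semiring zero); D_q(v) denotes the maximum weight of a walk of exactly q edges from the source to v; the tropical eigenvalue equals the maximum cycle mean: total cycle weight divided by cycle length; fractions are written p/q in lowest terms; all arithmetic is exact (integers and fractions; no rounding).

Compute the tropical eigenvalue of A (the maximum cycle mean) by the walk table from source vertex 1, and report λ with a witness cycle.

q=0: [0, -∞, -∞, -∞, -∞, -∞]
q=1: [-∞, -∞, -∞, -∞, 3, -∞]
q=2: [-∞, -∞, 10, -13, -∞, -12]
q=3: [-10, -14, -∞, -5, -6, 10]
q=4: [-∞, -6, 1, -6, 6, 0]
q=5: [-19, -7, 13, -7, -4, 3]
q=6: [-7, -8, 3, -2, -1, 13]
Optimal cycle mean attained by: cycle 3->6->5->3, total 0 + (-4) + 7, length 3.
Answer: λ = 1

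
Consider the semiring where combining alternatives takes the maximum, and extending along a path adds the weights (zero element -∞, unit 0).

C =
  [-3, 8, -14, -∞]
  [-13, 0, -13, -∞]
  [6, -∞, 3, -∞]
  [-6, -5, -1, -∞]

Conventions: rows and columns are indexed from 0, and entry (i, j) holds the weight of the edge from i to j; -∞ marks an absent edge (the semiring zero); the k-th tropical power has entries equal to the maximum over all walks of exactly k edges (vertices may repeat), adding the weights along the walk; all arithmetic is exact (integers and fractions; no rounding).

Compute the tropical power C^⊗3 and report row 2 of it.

C^⊗2:
  [-5, 8, -5, -∞]
  [-7, 0, -10, -∞]
  [9, 14, 6, -∞]
  [5, 2, 2, -∞]
C^⊗3:
  [1, 8, -2, -∞]
  [-4, 1, -7, -∞]
  [12, 17, 9, -∞]
  [8, 13, 5, -∞]
Answer: row 2 of C^⊗3 = [12, 17, 9, -∞]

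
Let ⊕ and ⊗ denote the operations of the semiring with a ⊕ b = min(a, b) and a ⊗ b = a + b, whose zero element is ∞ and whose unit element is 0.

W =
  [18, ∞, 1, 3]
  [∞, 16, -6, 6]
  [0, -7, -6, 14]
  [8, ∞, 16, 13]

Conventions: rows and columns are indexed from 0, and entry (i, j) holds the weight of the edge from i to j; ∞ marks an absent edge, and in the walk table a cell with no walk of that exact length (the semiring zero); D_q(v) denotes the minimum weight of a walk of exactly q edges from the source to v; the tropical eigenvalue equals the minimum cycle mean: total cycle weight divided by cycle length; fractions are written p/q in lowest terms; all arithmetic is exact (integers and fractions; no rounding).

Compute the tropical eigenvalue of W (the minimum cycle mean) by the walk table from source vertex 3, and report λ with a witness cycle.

q=0: [∞, ∞, ∞, 0]
q=1: [8, ∞, 16, 13]
q=2: [16, 9, 9, 11]
q=3: [9, 2, 3, 15]
q=4: [3, -4, -4, 8]
Optimal cycle mean attained by: cycle 1->2->1, total (-6) + (-7), length 2.
Answer: λ = -13/2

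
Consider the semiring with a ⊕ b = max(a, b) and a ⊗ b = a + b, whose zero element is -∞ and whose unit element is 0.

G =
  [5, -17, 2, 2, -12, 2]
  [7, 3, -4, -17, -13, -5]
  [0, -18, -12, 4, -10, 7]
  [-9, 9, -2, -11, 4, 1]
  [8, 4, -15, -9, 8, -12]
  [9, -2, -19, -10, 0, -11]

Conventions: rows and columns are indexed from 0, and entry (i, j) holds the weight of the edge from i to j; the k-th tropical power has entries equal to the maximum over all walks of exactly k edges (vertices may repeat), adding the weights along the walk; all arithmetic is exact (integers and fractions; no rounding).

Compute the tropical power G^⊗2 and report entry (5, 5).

G^⊗2:
  [11, 11, 7, 7, 6, 9]
  [12, 6, 9, 9, -5, 9]
  [16, 13, 2, 2, 8, 5]
  [16, 12, 5, 2, 12, 5]
  [16, 12, 10, 10, 16, 10]
  [14, 4, 11, 11, 8, 11]
Key observation: the optimum is the walk 5->0->5, with weight 9 + 2 = 11.
Optimal value attained by: walk 5->0->5.
Answer: (G^⊗2)[5][5] = 11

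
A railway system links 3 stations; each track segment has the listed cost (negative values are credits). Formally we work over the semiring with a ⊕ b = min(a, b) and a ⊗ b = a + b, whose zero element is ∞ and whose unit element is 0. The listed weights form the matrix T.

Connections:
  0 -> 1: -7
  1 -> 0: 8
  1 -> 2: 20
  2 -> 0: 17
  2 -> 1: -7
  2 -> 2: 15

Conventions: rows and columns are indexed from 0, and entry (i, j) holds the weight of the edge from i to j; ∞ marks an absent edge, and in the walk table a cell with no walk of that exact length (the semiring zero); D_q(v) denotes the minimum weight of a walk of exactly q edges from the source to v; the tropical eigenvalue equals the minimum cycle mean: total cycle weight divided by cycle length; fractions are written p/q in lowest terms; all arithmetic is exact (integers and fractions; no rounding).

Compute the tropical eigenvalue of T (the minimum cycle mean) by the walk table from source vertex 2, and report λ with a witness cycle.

q=0: [∞, ∞, 0]
q=1: [17, -7, 15]
q=2: [1, 8, 13]
q=3: [16, -6, 28]
Optimal cycle mean attained by: cycle 0->1->0, total (-7) + 8, length 2.
Answer: λ = 1/2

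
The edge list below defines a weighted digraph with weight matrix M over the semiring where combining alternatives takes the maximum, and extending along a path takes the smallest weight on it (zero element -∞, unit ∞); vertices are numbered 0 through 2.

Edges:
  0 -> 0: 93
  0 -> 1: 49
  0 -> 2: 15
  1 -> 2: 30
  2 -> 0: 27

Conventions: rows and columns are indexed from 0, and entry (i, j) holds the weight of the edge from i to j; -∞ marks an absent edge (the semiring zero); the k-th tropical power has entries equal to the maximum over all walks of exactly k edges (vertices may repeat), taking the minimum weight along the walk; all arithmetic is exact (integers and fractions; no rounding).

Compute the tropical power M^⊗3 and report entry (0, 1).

M^⊗2:
  [93, 49, 30]
  [27, -∞, -∞]
  [27, 27, 15]
M^⊗3:
  [93, 49, 30]
  [27, 27, 15]
  [27, 27, 27]
Key observation: the optimum is the walk 0->0->0->1, with weight 93 min 93 min 49 = 49.
Optimal value attained by: walk 0->0->0->1.
Answer: (M^⊗3)[0][1] = 49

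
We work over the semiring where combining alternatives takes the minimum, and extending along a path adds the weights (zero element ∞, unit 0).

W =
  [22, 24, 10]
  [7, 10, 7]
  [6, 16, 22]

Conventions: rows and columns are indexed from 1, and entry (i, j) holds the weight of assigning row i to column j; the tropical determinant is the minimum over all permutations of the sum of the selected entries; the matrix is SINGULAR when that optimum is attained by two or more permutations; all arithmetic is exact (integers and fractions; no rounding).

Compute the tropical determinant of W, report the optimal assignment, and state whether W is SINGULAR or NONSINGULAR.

σ = (1, 2, 3): 22 + 10 + 22 = 54
σ = (1, 3, 2): 22 + 7 + 16 = 45
σ = (2, 1, 3): 24 + 7 + 22 = 53
σ = (2, 3, 1): 24 + 7 + 6 = 37
σ = (3, 1, 2): 10 + 7 + 16 = 33
σ = (3, 2, 1): 10 + 10 + 6 = 26
Optimal value attained by: σ = (3, 2, 1).
Answer: det⊕(W) = 26; verdict: NONSINGULAR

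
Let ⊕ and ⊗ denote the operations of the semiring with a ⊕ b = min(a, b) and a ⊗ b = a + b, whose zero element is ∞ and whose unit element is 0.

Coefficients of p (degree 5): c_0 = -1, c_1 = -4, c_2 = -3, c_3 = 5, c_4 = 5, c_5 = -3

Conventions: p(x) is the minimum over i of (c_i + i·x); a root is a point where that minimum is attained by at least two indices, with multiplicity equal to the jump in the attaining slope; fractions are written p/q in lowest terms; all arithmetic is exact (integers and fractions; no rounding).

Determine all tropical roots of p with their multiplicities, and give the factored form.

hull edge (i=0, c=-1) to (i=1, c=-4): slope -3, span 1
hull edge (i=1, c=-4) to (i=5, c=-3): slope 1/4, span 4
Factored form: p(x) = -3 ⊗ (x ⊕ (-1/4)) ⊗ (x ⊕ (-1/4)) ⊗ (x ⊕ (-1/4)) ⊗ (x ⊕ (-1/4)) ⊗ (x ⊕ 3)
Answer: roots = -1/4 (mult 4), 3 (mult 1)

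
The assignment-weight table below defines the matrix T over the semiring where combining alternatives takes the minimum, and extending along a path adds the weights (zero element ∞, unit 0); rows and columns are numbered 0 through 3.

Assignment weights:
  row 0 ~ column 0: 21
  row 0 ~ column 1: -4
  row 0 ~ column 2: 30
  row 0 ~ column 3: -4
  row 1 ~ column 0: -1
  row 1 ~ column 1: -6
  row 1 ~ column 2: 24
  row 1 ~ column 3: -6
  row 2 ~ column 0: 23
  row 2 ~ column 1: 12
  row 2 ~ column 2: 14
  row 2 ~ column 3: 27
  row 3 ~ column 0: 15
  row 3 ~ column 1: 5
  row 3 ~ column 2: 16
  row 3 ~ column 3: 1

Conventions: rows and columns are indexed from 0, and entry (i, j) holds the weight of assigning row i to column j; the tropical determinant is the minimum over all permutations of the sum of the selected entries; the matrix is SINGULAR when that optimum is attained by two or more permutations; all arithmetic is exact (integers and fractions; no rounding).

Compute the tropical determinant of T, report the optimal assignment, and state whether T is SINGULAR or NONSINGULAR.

σ = (0, 1, 2, 3): 21 + (-6) + 14 + 1 = 30
σ = (0, 1, 3, 2): 21 + (-6) + 27 + 16 = 58
σ = (0, 2, 1, 3): 21 + 24 + 12 + 1 = 58
σ = (0, 2, 3, 1): 21 + 24 + 27 + 5 = 77
σ = (0, 3, 1, 2): 21 + (-6) + 12 + 16 = 43
σ = (0, 3, 2, 1): 21 + (-6) + 14 + 5 = 34
σ = (1, 0, 2, 3): (-4) + (-1) + 14 + 1 = 10
σ = (1, 0, 3, 2): (-4) + (-1) + 27 + 16 = 38
σ = (1, 2, 0, 3): (-4) + 24 + 23 + 1 = 44
σ = (1, 2, 3, 0): (-4) + 24 + 27 + 15 = 62
σ = (1, 3, 0, 2): (-4) + (-6) + 23 + 16 = 29
σ = (1, 3, 2, 0): (-4) + (-6) + 14 + 15 = 19
σ = (2, 0, 1, 3): 30 + (-1) + 12 + 1 = 42
σ = (2, 0, 3, 1): 30 + (-1) + 27 + 5 = 61
σ = (2, 1, 0, 3): 30 + (-6) + 23 + 1 = 48
σ = (2, 1, 3, 0): 30 + (-6) + 27 + 15 = 66
σ = (2, 3, 0, 1): 30 + (-6) + 23 + 5 = 52
σ = (2, 3, 1, 0): 30 + (-6) + 12 + 15 = 51
σ = (3, 0, 1, 2): (-4) + (-1) + 12 + 16 = 23
σ = (3, 0, 2, 1): (-4) + (-1) + 14 + 5 = 14
σ = (3, 1, 0, 2): (-4) + (-6) + 23 + 16 = 29
σ = (3, 1, 2, 0): (-4) + (-6) + 14 + 15 = 19
σ = (3, 2, 0, 1): (-4) + 24 + 23 + 5 = 48
σ = (3, 2, 1, 0): (-4) + 24 + 12 + 15 = 47
Optimal value attained by: σ = (1, 0, 2, 3).
Answer: det⊕(T) = 10; verdict: NONSINGULAR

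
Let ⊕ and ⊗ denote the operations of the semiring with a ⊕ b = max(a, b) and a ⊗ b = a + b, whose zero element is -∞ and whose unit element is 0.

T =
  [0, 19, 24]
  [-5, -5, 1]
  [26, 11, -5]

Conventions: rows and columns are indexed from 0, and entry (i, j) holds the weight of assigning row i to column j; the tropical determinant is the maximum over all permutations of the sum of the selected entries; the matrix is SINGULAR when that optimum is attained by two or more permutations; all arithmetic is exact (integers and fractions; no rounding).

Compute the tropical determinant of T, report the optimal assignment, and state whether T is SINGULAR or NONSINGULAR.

σ = (0, 1, 2): 0 + (-5) + (-5) = -10
σ = (0, 2, 1): 0 + 1 + 11 = 12
σ = (1, 0, 2): 19 + (-5) + (-5) = 9
σ = (1, 2, 0): 19 + 1 + 26 = 46
σ = (2, 0, 1): 24 + (-5) + 11 = 30
σ = (2, 1, 0): 24 + (-5) + 26 = 45
Optimal value attained by: σ = (1, 2, 0).
Answer: det⊕(T) = 46; verdict: NONSINGULAR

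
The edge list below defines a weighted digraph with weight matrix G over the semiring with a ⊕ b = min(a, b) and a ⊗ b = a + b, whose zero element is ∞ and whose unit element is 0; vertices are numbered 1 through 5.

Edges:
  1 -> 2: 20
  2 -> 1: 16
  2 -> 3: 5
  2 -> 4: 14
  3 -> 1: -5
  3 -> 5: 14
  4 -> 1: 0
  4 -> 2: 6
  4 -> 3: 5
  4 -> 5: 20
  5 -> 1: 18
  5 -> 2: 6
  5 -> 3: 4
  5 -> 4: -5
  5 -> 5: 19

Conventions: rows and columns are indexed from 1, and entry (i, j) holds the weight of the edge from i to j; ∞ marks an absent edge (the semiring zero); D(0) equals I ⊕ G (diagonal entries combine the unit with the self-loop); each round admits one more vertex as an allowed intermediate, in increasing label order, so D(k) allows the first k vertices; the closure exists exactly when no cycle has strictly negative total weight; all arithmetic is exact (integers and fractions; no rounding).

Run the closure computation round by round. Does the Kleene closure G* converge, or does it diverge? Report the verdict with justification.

D(0):
  [0, 20, ∞, ∞, ∞]
  [16, 0, 5, 14, ∞]
  [-5, ∞, 0, ∞, 14]
  [0, 6, 5, 0, 20]
  [18, 6, 4, -5, 0]
D(1):
  [0, 20, ∞, ∞, ∞]
  [16, 0, 5, 14, ∞]
  [-5, 15, 0, ∞, 14]
  [0, 6, 5, 0, 20]
  [18, 6, 4, -5, 0]
D(2):
  [0, 20, 25, 34, ∞]
  [16, 0, 5, 14, ∞]
  [-5, 15, 0, 29, 14]
  [0, 6, 5, 0, 20]
  [18, 6, 4, -5, 0]
D(3):
  [0, 20, 25, 34, 39]
  [0, 0, 5, 14, 19]
  [-5, 15, 0, 29, 14]
  [0, 6, 5, 0, 19]
  [-1, 6, 4, -5, 0]
D(4):
  [0, 20, 25, 34, 39]
  [0, 0, 5, 14, 19]
  [-5, 15, 0, 29, 14]
  [0, 6, 5, 0, 19]
  [-5, 1, 0, -5, 0]
D(5):
  [0, 20, 25, 34, 39]
  [0, 0, 5, 14, 19]
  [-5, 15, 0, 9, 14]
  [0, 6, 5, 0, 19]
  [-5, 1, 0, -5, 0]
Key observation: every diagonal entry stays at the unit through all rounds, so no improving cycle exists.
Answer: CONVERGES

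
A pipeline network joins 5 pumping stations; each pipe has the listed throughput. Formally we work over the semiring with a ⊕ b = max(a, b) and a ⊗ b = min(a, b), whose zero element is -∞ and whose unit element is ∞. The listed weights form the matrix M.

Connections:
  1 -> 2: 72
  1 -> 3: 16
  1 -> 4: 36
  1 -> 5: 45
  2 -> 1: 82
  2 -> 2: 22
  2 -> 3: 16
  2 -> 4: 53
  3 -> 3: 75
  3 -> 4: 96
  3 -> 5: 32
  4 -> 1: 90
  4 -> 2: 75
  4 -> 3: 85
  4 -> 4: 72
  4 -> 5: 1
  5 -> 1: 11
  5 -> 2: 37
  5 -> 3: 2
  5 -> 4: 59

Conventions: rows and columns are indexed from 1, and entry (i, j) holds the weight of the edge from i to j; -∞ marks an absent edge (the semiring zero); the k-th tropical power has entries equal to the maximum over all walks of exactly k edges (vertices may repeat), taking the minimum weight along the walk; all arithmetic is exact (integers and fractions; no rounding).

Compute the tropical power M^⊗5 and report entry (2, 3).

M^⊗2:
  [72, 37, 36, 53, 16]
  [53, 72, 53, 53, 45]
  [90, 75, 85, 75, 32]
  [75, 72, 75, 85, 45]
  [59, 59, 59, 59, 11]
M^⊗3:
  [53, 72, 53, 53, 45]
  [72, 53, 53, 53, 45]
  [75, 75, 75, 85, 45]
  [85, 75, 85, 75, 45]
  [59, 59, 59, 59, 45]
M^⊗4:
  [72, 53, 53, 53, 45]
  [53, 72, 53, 53, 45]
  [85, 75, 85, 75, 45]
  [75, 75, 75, 85, 45]
  [59, 59, 59, 59, 45]
M^⊗5:
  [53, 72, 53, 53, 45]
  [72, 53, 53, 53, 45]
  [75, 75, 75, 85, 45]
  [85, 75, 85, 75, 45]
  [59, 59, 59, 59, 45]
Key observation: the optimum is the walk 2->1->2->4->3->3, with weight 82 min 72 min 53 min 85 min 75 = 53.
Optimal value attained by: walk 2->1->2->4->3->3.
Answer: (M^⊗5)[2][3] = 53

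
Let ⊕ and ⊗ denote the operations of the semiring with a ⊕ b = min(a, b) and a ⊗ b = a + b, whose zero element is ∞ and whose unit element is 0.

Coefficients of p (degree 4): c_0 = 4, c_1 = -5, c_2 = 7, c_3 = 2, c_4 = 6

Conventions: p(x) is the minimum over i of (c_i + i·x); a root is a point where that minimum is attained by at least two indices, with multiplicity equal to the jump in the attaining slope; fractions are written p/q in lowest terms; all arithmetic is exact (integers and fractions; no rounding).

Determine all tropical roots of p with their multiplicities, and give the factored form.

hull edge (i=0, c=4) to (i=1, c=-5): slope -9, span 1
hull edge (i=1, c=-5) to (i=3, c=2): slope 7/2, span 2
hull edge (i=3, c=2) to (i=4, c=6): slope 4, span 1
Factored form: p(x) = 6 ⊗ (x ⊕ (-4)) ⊗ (x ⊕ (-7/2)) ⊗ (x ⊕ (-7/2)) ⊗ (x ⊕ 9)
Answer: roots = -4 (mult 1), -7/2 (mult 2), 9 (mult 1)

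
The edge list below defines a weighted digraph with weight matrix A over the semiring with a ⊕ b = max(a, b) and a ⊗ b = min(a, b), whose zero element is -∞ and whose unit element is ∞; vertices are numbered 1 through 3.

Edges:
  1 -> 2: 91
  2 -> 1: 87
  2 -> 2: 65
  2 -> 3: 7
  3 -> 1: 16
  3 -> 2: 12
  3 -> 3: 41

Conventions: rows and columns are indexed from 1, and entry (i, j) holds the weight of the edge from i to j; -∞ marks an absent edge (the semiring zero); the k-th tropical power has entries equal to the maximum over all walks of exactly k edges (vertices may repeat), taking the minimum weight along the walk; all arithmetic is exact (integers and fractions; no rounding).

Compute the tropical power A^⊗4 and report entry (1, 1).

A^⊗2:
  [87, 65, 7]
  [65, 87, 7]
  [16, 16, 41]
A^⊗3:
  [65, 87, 7]
  [87, 65, 7]
  [16, 16, 41]
A^⊗4:
  [87, 65, 7]
  [65, 87, 7]
  [16, 16, 41]
Key observation: the optimum is the walk 1->2->1->2->1, with weight 91 min 87 min 91 min 87 = 87.
Optimal value attained by: walk 1->2->1->2->1.
Answer: (A^⊗4)[1][1] = 87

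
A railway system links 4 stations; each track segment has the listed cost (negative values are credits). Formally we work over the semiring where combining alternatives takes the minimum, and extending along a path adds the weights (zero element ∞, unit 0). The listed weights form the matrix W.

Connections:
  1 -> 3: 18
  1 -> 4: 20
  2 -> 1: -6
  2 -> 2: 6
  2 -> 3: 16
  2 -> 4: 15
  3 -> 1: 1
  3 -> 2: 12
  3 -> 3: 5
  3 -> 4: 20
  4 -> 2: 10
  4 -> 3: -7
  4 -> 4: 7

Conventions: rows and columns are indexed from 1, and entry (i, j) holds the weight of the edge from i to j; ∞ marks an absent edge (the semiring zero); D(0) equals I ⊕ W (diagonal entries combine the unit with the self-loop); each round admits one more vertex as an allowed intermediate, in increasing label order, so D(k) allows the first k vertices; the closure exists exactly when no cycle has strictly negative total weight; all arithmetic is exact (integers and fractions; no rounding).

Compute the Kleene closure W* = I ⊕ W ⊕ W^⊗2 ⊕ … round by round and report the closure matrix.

D(0):
  [0, ∞, 18, 20]
  [-6, 0, 16, 15]
  [1, 12, 0, 20]
  [∞, 10, -7, 0]
D(1):
  [0, ∞, 18, 20]
  [-6, 0, 12, 14]
  [1, 12, 0, 20]
  [∞, 10, -7, 0]
D(2):
  [0, ∞, 18, 20]
  [-6, 0, 12, 14]
  [1, 12, 0, 20]
  [4, 10, -7, 0]
D(3):
  [0, 30, 18, 20]
  [-6, 0, 12, 14]
  [1, 12, 0, 20]
  [-6, 5, -7, 0]
D(4):
  [0, 25, 13, 20]
  [-6, 0, 7, 14]
  [1, 12, 0, 20]
  [-6, 5, -7, 0]
Answer: W* = [[0, 25, 13, 20], [-6, 0, 7, 14], [1, 12, 0, 20], [-6, 5, -7, 0]]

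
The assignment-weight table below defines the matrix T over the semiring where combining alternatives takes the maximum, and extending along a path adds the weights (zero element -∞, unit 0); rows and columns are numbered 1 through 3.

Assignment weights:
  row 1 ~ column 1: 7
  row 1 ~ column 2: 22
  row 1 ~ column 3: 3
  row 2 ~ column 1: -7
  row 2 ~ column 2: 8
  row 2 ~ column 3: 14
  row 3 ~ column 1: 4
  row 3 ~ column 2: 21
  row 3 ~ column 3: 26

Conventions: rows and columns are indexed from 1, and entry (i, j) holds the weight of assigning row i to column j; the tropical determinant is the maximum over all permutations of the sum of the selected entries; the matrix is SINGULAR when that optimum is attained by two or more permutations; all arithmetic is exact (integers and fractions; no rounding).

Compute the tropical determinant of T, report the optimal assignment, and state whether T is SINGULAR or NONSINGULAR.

σ = (1, 2, 3): 7 + 8 + 26 = 41
σ = (1, 3, 2): 7 + 14 + 21 = 42
σ = (2, 1, 3): 22 + (-7) + 26 = 41
σ = (2, 3, 1): 22 + 14 + 4 = 40
σ = (3, 1, 2): 3 + (-7) + 21 = 17
σ = (3, 2, 1): 3 + 8 + 4 = 15
Optimal value attained by: σ = (1, 3, 2).
Answer: det⊕(T) = 42; verdict: NONSINGULAR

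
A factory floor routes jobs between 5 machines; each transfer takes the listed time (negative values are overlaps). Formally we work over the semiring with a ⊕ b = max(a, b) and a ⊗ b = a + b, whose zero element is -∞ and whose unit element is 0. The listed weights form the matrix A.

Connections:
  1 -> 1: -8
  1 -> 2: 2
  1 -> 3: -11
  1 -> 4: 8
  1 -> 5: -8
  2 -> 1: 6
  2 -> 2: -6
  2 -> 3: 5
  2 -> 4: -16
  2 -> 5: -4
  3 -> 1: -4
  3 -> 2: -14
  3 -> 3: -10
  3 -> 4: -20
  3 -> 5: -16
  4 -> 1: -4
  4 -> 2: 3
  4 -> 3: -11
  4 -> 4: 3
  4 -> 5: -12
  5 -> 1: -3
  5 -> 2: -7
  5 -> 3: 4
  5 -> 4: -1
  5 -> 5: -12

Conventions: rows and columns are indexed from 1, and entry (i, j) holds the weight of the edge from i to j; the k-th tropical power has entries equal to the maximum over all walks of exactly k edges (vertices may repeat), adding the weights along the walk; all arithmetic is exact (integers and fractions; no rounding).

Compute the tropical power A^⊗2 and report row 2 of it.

A^⊗2:
  [8, 11, 7, 11, -2]
  [1, 8, 0, 14, -2]
  [-8, -2, -9, 4, -12]
  [9, 6, 8, 6, -1]
  [0, 2, -2, 5, -11]
Answer: row 2 of A^⊗2 = [1, 8, 0, 14, -2]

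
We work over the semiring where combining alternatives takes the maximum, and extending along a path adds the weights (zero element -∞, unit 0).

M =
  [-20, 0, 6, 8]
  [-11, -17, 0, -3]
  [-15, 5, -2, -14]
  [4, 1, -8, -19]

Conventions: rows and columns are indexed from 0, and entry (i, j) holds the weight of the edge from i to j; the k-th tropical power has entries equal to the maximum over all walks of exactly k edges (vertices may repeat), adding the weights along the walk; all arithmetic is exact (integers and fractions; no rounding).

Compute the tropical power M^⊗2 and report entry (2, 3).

M^⊗2:
  [12, 11, 4, -3]
  [1, 5, -2, -3]
  [-6, 3, 5, 2]
  [-10, 4, 10, 12]
Key observation: the optimum is the walk 2->1->3, with weight 5 + (-3) = 2.
Optimal value attained by: walk 2->1->3.
Answer: (M^⊗2)[2][3] = 2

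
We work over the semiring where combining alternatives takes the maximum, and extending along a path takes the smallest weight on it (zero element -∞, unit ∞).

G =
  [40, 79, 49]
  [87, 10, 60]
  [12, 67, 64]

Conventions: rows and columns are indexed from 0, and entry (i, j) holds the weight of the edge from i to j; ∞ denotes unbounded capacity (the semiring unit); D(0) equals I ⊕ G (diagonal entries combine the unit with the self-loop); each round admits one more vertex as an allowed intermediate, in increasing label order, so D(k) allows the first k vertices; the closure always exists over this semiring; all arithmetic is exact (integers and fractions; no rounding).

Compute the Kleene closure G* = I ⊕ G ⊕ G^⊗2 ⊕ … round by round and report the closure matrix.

D(0):
  [∞, 79, 49]
  [87, ∞, 60]
  [12, 67, ∞]
D(1):
  [∞, 79, 49]
  [87, ∞, 60]
  [12, 67, ∞]
D(2):
  [∞, 79, 60]
  [87, ∞, 60]
  [67, 67, ∞]
D(3):
  [∞, 79, 60]
  [87, ∞, 60]
  [67, 67, ∞]
Answer: G* = [[∞, 79, 60], [87, ∞, 60], [67, 67, ∞]]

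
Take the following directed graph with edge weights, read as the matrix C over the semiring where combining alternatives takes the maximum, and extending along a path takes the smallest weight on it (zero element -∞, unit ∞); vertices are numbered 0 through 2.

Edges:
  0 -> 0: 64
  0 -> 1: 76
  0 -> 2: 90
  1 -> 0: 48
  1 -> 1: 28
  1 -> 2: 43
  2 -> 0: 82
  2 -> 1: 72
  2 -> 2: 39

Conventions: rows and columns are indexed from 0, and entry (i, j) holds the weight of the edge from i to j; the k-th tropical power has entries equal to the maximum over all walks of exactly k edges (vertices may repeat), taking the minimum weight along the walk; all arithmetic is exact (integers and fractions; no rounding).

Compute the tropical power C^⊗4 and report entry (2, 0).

C^⊗2:
  [82, 72, 64]
  [48, 48, 48]
  [64, 76, 82]
C^⊗3:
  [64, 76, 82]
  [48, 48, 48]
  [82, 72, 64]
C^⊗4:
  [82, 72, 64]
  [48, 48, 48]
  [64, 76, 82]
Key observation: the optimum is the walk 2->0->0->2->0, with weight 82 min 64 min 90 min 82 = 64.
Optimal value attained by: walk 2->0->0->2->0.
Answer: (C^⊗4)[2][0] = 64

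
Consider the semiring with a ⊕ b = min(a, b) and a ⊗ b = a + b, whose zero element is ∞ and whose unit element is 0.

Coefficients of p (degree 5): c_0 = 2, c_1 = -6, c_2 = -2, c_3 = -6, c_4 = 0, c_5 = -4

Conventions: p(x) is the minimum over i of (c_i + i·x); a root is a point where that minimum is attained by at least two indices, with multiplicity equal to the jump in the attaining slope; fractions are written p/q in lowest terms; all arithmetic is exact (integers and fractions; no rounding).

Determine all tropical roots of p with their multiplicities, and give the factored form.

hull edge (i=0, c=2) to (i=1, c=-6): slope -8, span 1
hull edge (i=1, c=-6) to (i=3, c=-6): slope 0, span 2
hull edge (i=3, c=-6) to (i=5, c=-4): slope 1, span 2
Factored form: p(x) = -4 ⊗ (x ⊕ (-1)) ⊗ (x ⊕ (-1)) ⊗ (x ⊕ 0) ⊗ (x ⊕ 0) ⊗ (x ⊕ 8)
Answer: roots = -1 (mult 2), 0 (mult 2), 8 (mult 1)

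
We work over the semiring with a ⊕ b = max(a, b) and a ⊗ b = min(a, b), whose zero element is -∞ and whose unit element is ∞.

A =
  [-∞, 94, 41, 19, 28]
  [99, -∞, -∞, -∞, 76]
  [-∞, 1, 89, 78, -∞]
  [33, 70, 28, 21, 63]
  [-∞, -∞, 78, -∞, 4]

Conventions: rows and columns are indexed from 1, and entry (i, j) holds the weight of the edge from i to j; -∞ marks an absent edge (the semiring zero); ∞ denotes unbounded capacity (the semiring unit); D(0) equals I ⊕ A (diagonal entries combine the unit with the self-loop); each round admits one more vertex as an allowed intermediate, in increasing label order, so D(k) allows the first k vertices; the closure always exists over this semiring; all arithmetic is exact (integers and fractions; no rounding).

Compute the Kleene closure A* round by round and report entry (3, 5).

D(0):
  [∞, 94, 41, 19, 28]
  [99, ∞, -∞, -∞, 76]
  [-∞, 1, ∞, 78, -∞]
  [33, 70, 28, ∞, 63]
  [-∞, -∞, 78, -∞, ∞]
D(1):
  [∞, 94, 41, 19, 28]
  [99, ∞, 41, 19, 76]
  [-∞, 1, ∞, 78, -∞]
  [33, 70, 33, ∞, 63]
  [-∞, -∞, 78, -∞, ∞]
D(2):
  [∞, 94, 41, 19, 76]
  [99, ∞, 41, 19, 76]
  [1, 1, ∞, 78, 1]
  [70, 70, 41, ∞, 70]
  [-∞, -∞, 78, -∞, ∞]
D(3):
  [∞, 94, 41, 41, 76]
  [99, ∞, 41, 41, 76]
  [1, 1, ∞, 78, 1]
  [70, 70, 41, ∞, 70]
  [1, 1, 78, 78, ∞]
D(4):
  [∞, 94, 41, 41, 76]
  [99, ∞, 41, 41, 76]
  [70, 70, ∞, 78, 70]
  [70, 70, 41, ∞, 70]
  [70, 70, 78, 78, ∞]
D(5):
  [∞, 94, 76, 76, 76]
  [99, ∞, 76, 76, 76]
  [70, 70, ∞, 78, 70]
  [70, 70, 70, ∞, 70]
  [70, 70, 78, 78, ∞]
Answer: A*[3][5] = 70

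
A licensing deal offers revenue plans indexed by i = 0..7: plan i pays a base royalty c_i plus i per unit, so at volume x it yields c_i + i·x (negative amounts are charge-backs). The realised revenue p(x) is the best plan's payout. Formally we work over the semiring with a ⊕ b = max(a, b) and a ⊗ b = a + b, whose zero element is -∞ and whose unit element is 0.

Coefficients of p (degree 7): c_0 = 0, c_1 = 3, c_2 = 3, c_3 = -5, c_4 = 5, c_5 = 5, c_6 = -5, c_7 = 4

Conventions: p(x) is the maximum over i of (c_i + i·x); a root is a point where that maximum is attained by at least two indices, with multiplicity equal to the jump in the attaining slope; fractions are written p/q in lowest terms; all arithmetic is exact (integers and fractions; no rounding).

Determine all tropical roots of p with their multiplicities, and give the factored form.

hull edge (i=0, c=0) to (i=1, c=3): slope 3, span 1
hull edge (i=1, c=3) to (i=4, c=5): slope 2/3, span 3
hull edge (i=4, c=5) to (i=5, c=5): slope 0, span 1
hull edge (i=5, c=5) to (i=7, c=4): slope -1/2, span 2
Factored form: p(x) = 4 ⊗ (x ⊕ (-3)) ⊗ (x ⊕ (-2/3)) ⊗ (x ⊕ (-2/3)) ⊗ (x ⊕ (-2/3)) ⊗ (x ⊕ 0) ⊗ (x ⊕ 1/2) ⊗ (x ⊕ 1/2)
Answer: roots = -3 (mult 1), -2/3 (mult 3), 0 (mult 1), 1/2 (mult 2)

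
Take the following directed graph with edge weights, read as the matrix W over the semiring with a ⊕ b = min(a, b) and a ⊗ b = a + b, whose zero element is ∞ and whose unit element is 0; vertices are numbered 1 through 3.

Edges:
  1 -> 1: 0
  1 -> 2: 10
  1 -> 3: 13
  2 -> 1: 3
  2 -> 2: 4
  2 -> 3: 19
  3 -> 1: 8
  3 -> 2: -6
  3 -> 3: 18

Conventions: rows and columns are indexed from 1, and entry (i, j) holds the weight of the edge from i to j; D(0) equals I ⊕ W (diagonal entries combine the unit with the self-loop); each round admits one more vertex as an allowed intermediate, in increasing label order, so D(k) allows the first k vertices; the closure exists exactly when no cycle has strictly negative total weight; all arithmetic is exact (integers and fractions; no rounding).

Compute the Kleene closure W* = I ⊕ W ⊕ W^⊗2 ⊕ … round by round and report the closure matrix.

D(0):
  [0, 10, 13]
  [3, 0, 19]
  [8, -6, 0]
D(1):
  [0, 10, 13]
  [3, 0, 16]
  [8, -6, 0]
D(2):
  [0, 10, 13]
  [3, 0, 16]
  [-3, -6, 0]
D(3):
  [0, 7, 13]
  [3, 0, 16]
  [-3, -6, 0]
Answer: W* = [[0, 7, 13], [3, 0, 16], [-3, -6, 0]]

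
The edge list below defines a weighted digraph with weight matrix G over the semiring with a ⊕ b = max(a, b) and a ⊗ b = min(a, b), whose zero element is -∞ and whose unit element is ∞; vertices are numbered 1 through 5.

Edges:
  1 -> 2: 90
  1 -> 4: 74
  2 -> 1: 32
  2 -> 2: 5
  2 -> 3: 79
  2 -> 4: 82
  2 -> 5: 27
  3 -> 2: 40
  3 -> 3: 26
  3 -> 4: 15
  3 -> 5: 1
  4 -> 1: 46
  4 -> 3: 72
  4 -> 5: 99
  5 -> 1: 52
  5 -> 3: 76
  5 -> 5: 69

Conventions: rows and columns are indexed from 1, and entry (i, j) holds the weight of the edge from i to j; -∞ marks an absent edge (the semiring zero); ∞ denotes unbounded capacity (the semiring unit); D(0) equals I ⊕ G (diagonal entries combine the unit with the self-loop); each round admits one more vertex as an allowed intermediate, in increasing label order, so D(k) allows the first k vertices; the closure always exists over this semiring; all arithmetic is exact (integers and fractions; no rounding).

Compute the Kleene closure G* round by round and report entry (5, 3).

D(0):
  [∞, 90, -∞, 74, -∞]
  [32, ∞, 79, 82, 27]
  [-∞, 40, ∞, 15, 1]
  [46, -∞, 72, ∞, 99]
  [52, -∞, 76, -∞, ∞]
D(1):
  [∞, 90, -∞, 74, -∞]
  [32, ∞, 79, 82, 27]
  [-∞, 40, ∞, 15, 1]
  [46, 46, 72, ∞, 99]
  [52, 52, 76, 52, ∞]
D(2):
  [∞, 90, 79, 82, 27]
  [32, ∞, 79, 82, 27]
  [32, 40, ∞, 40, 27]
  [46, 46, 72, ∞, 99]
  [52, 52, 76, 52, ∞]
D(3):
  [∞, 90, 79, 82, 27]
  [32, ∞, 79, 82, 27]
  [32, 40, ∞, 40, 27]
  [46, 46, 72, ∞, 99]
  [52, 52, 76, 52, ∞]
D(4):
  [∞, 90, 79, 82, 82]
  [46, ∞, 79, 82, 82]
  [40, 40, ∞, 40, 40]
  [46, 46, 72, ∞, 99]
  [52, 52, 76, 52, ∞]
D(5):
  [∞, 90, 79, 82, 82]
  [52, ∞, 79, 82, 82]
  [40, 40, ∞, 40, 40]
  [52, 52, 76, ∞, 99]
  [52, 52, 76, 52, ∞]
Answer: G*[5][3] = 76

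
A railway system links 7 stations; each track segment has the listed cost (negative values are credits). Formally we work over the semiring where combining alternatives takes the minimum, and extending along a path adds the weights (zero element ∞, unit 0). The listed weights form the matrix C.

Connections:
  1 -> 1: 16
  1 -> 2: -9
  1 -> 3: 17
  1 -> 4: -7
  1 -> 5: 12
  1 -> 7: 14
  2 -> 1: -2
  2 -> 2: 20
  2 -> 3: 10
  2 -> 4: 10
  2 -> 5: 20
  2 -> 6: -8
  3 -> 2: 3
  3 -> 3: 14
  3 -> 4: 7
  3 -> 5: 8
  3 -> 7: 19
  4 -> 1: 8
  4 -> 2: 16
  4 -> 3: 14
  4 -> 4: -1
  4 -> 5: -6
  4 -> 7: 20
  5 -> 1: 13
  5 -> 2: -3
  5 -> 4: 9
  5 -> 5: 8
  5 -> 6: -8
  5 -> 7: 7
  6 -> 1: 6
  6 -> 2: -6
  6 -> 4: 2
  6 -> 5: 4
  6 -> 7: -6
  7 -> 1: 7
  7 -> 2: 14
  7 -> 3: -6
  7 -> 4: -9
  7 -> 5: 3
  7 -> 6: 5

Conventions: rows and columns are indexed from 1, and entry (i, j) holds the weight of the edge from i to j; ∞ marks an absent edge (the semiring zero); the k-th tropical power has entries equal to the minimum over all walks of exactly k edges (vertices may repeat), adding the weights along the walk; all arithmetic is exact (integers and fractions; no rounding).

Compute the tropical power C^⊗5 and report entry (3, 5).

C^⊗2:
  [-11, 7, 1, -8, -13, -17, 13]
  [-2, -14, 15, -9, -4, 12, -14]
  [1, 5, 13, 6, 1, -5, 15]
  [7, -9, 13, -2, -7, -14, 1]
  [-5, -14, 1, -6, -4, -11, -14]
  [-8, -3, -12, -15, -4, -14, 11]
  [-1, -3, 5, -10, -15, -5, -1]
C^⊗3:
  [-11, -23, 6, -18, -14, -21, -23]
  [-16, -11, -20, -23, -15, -22, 3]
  [1, -11, 9, -6, -1, -7, -11]
  [-11, -20, -5, -12, -10, -17, -20]
  [-16, -17, -20, -23, -12, -22, -17]
  [-8, -20, -1, -16, -21, -12, -20]
  [-5, -18, -7, -11, -16, -23, -11]
C^⊗4:
  [-25, -27, -29, -32, -24, -31, -27]
  [-16, -28, -9, -24, -29, -23, -28]
  [-13, -13, -17, -20, -12, -19, -13]
  [-22, -23, -26, -29, -18, -28, -23]
  [-19, -28, -23, -26, -29, -25, -28]
  [-22, -24, -26, -29, -22, -29, -18]
  [-20, -29, -17, -21, -19, -26, -29]
C^⊗5:
  [-29, -37, -33, -36, -38, -35, -37]
  [-30, -32, -34, -37, -30, -37, -29]
  [-15, -25, -19, -22, -26, -21, -25]
  [-25, -34, -29, -32, -35, -31, -34]
  [-30, -32, -34, -37, -32, -37, -31]
  [-26, -35, -24, -30, -35, -32, -35]
  [-31, -32, -35, -38, -27, -37, -32]
Key observation: the optimum is the walk 3->2->6->7->4->5, with weight 3 + (-8) + (-6) + (-9) + (-6) = -26.
Optimal value attained by: walk 3->2->6->7->4->5.
Answer: (C^⊗5)[3][5] = -26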